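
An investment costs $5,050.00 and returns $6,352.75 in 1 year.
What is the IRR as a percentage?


Formula: IRR = C1/C0 - 1
Substituting: IRR = $6,352.75 / $5,050.00 - 1
Ratio: 1.25797 - 1 = 0.25797
IRR = 25.797%

25.797%


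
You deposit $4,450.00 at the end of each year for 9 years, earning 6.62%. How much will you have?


Formula: FV = PMT * ((1+r)^n - 1) / r
Growth factor: (1 + 0.0662)^9 = 1.780525
Numerator: 1.780525 - 1 = 0.780525
FV = $4,450.00 * 0.780525 / 0.0662 = $52,467.32

$52,467.32


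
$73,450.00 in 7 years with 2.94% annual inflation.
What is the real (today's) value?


Formula: Real value = nominal / (1 + inflation)^years
Price level: (1 + 0.0294)^7 = 1.224868
Real value = $73,450.00 / 1.224868 = $59,965.66

$59,965.66


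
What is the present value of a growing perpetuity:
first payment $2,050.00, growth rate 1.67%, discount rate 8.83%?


Formula: PV = C / (r - g)
Spread: r - g = 0.0883 - 0.0167 = 0.0716
Substituting: PV = $2,050.00 / 0.0716
PV = $28,631.28

$28,631.28


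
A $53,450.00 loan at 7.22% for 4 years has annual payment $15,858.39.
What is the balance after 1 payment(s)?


Formula: Balance = PV*(1+r)^k - PMT*((1+r)^k - 1)/r
Growth: (1 + 0.0722)^1 = 1.0722
Accumulated factor: ((1+r)^k - 1)/r = 1.0
Balance = $53,450.00 * 1.0722 - $15,858.39 * 1.0
Balance = $41,450.70

$41,450.70


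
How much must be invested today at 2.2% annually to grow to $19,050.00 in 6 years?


Formula: PV = FV / (1 + r)^n
Substituting: PV = $19,050.00 / (1 + 0.022)^6
Discount factor: (1.022)^6 = 1.139477
PV = $19,050.00 / 1.139477 = $16,718.20

$16,718.20


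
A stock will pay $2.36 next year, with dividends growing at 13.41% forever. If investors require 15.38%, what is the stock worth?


Formula: P = D1 / (r - g)
Spread: r - g = 0.1538 - 0.1341 = 0.0197
Substituting: P = $2.36 / 0.0197
P = $119.80

$119.80


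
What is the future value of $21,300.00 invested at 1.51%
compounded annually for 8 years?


Formula: FV = P * (1 + r)^n
Substituting: FV = $21,300.00 * (1 + 0.0151)^8
Growth factor: (1.0151)^8 = 1.127381
FV = $21,300.00 * 1.127381 = $24,013.21

$24,013.21


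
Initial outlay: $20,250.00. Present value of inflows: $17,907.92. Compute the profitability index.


Formula: PI = PV(cash flows) / initial investment
Substituting: PI = $17,907.92 / $20,250.00
PI = 0.8843

0.8843


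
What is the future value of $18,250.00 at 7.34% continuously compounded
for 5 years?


Formula: FV = P * e^(r*t)
Exponent: r*t = 0.0734 * 5 = 0.367
e^(0.367) = 1.443398
FV = $18,250.00 * 1.443398 = $26,342.01

$26,342.01


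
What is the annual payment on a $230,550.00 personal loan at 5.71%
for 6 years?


Formula: PMT = PV * r / (1 - (1+r)^(-n))
Denominator: 1 - (1 + 0.0571)^(-6) = 0.283356
Numerator: $230,550.00 * 0.0571 = 13164.405
PMT = 13164.405 / 0.283356 = $46,458.91

$46,458.91


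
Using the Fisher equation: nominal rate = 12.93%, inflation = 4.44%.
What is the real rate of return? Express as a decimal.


Formula: (1 + r_real) = (1 + r_nom) / (1 + inflation)
Substituting: (1 + r_real) = 1.1293 / 1.0444
(1 + r_real) = 1.081291
r_real = 1.081291 - 1 = 0.081291

0.081291


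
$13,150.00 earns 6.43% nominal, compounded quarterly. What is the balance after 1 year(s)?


Formula: FV = P * (1 + r/m)^(m*t)
Period rate: r/m = 0.0643 / 4 = 0.016075
Total periods: m*t = 4 * 1 = 4
Growth factor: (1 + 0.016075)^4 = 1.065867
FV = $13,150.00 * 1.065867 = $14,016.15

$14,016.15


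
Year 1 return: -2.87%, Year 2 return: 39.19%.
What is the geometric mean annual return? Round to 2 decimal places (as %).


Formula: Geometric mean = ((1+r1)*(1+r2))^(1/2) - 1
Product: (1 + -0.0287) * (1 + 0.3919) = 0.9713 * 1.3919 = 1.351952
Square root: 1.351952^0.5 = 1.162735
Geometric mean = 1.162735 - 1 = 0.162735
As percentage: 16.27%

16.27%


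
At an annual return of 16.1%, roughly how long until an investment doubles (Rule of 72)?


Formula: Years ≈ 72 / r
Substituting: Years ≈ 72 / 16.1
Years ≈ 4.5

4.5 years


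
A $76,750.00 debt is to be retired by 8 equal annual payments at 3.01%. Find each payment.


Formula: PMT = PV * r / (1 - (1+r)^(-n))
Denominator: 1 - (1 + 0.0301)^(-8) = 0.211204
Numerator: $76,750.00 * 0.0301 = 2310.175
PMT = 2310.175 / 0.211204 = $10,938.14

$10,938.14


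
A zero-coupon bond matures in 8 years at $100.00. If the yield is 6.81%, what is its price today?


Formula: Price = FV / (1 + r)^n
Substituting: Price = $100.00 / (1 + 0.0681)^8
Discount factor: (1.0681)^8 = 1.693929
Price = $100.00 / 1.693929 = $59.03

$59.03


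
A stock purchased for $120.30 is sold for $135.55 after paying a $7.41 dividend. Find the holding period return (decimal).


Formula: HPR = (P1 - P0 + D) / P0
Gain: $135.55 - $120.30 + $7.41 = $22.66
HPR = $22.66 / $120.30 = 0.1884

0.1884


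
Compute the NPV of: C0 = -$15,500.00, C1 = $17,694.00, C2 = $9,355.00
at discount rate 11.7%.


Formula: NPV = C0 + C1/(1+r) + C2/(1+r)^2
Discount C1: $17,694.00 / (1 + 0.117) = $15,840.64
Discount C2: $9,355.00 / (1 + 0.117)^2 = $7,497.86
NPV = -$15,500.00 + $15,840.64 + $7,497.86 = $7,838.51

$7,838.51


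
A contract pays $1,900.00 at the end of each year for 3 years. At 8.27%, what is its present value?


Formula: PV = PMT * (1 - (1+r)^(-n)) / r
Discount factor: (1 + 0.0827)^(-3) = 0.787908
Bracket: 1 - 0.787908 = 0.212092
PV = $1,900.00 * 0.212092 / 0.0827 = $4,872.73

$4,872.73


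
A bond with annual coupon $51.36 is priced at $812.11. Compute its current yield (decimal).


Formula: Current yield = annual coupon / price
Substituting: CY = $51.36 / $812.11
CY = 0.063243

0.063243


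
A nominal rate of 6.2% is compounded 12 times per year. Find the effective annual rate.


Formula: EAR = (1 + r/m)^m - 1
Period rate: r/m = 0.062 / 12 = 0.005167
Compounding: (1 + 0.005167)^12 = 1.063793
EAR = 1.063793 - 1 = 0.063793

0.063793


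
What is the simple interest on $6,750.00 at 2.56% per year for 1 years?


Formula: I = P * r * t
Substituting: I = $6,750.00 * 0.0256 * 1
Step: I = $6,750.00 * 0.0256
I = $172.80

$172.80


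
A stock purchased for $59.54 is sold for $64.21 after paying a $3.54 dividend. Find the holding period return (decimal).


Formula: HPR = (P1 - P0 + D) / P0
Gain: $64.21 - $59.54 + $3.54 = $8.21
HPR = $8.21 / $59.54 = 0.1379

0.1379


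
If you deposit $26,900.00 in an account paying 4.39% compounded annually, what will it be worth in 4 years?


Formula: FV = P * (1 + r)^n
Substituting: FV = $26,900.00 * (1 + 0.0439)^4
Growth factor: (1.0439)^4 = 1.187505
FV = $26,900.00 * 1.187505 = $31,943.90

$31,943.90


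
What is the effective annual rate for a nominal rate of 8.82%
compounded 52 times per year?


Formula: EAR = (1 + r/m)^m - 1
Period rate: r/m = 0.0882 / 52 = 0.001696
Compounding: (1 + 0.001696)^52 = 1.092125
EAR = 1.092125 - 1 = 0.092125

0.092125


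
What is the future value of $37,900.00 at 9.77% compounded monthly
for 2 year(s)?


Formula: FV = P * (1 + r/m)^(m*t)
Period rate: r/m = 0.0977 / 12 = 0.008142
Total periods: m*t = 12 * 2 = 24
Growth factor: (1 + 0.008142)^24 = 1.214836
FV = $37,900.00 * 1.214836 = $46,042.27

$46,042.27


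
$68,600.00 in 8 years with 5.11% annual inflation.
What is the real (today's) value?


Formula: Real value = nominal / (1 + inflation)^years
Price level: (1 + 0.0511)^8 = 1.489883
Real value = $68,600.00 / 1.489883 = $46,043.87

$46,043.87


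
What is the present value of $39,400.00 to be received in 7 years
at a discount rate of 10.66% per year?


Formula: PV = FV / (1 + r)^n
Substituting: PV = $39,400.00 / (1 + 0.1066)^7
Discount factor: (1.1066)^7 = 2.032051
PV = $39,400.00 / 2.032051 = $19,389.27

$19,389.27


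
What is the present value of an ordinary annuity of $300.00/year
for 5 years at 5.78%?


Formula: PV = PMT * (1 - (1+r)^(-n)) / r
Discount factor: (1 + 0.0578)^(-5) = 0.755061
Bracket: 1 - 0.755061 = 0.244939
PV = $300.00 * 0.244939 / 0.0578 = $1,271.31

$1,271.31


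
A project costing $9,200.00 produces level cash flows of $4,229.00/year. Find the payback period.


Formula: Payback = investment / annual cash flow
Substituting: Payback = $9,200.00 / $4,229.00
Payback = 2.1755 years

2.1755 years


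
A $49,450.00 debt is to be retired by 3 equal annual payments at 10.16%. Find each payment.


Formula: PMT = PV * r / (1 - (1+r)^(-n))
Denominator: 1 - (1 + 0.1016)^(-3) = 0.251954
Numerator: $49,450.00 * 0.1016 = 5024.12
PMT = 5024.12 / 0.251954 = $19,940.61

$19,940.61


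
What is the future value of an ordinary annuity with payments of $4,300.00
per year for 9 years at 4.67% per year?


Formula: FV = PMT * ((1+r)^n - 1) / r
Growth factor: (1 + 0.0467)^9 = 1.507995
Numerator: 1.507995 - 1 = 0.507995
FV = $4,300.00 * 0.507995 / 0.0467 = $46,774.74

$46,774.74


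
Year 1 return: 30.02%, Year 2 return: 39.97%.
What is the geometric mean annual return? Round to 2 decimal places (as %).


Formula: Geometric mean = ((1+r1)*(1+r2))^(1/2) - 1
Product: (1 + 0.3002) * (1 + 0.3997) = 1.3002 * 1.3997 = 1.81989
Square root: 1.81989^0.5 = 1.349033
Geometric mean = 1.349033 - 1 = 0.349033
As percentage: 34.90%

34.90%


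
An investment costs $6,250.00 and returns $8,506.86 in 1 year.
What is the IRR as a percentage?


Formula: IRR = C1/C0 - 1
Substituting: IRR = $8,506.86 / $6,250.00 - 1
Ratio: 1.361098 - 1 = 0.361098
IRR = 36.1098%

36.1098%


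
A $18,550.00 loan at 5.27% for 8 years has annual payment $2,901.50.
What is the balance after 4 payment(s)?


Formula: Balance = PV*(1+r)^k - PMT*((1+r)^k - 1)/r
Growth: (1 + 0.0527)^4 = 1.228057
Accumulated factor: ((1+r)^k - 1)/r = 4.327456
Balance = $18,550.00 * 1.228057 - $2,901.50 * 4.327456
Balance = $10,224.34

$10,224.34


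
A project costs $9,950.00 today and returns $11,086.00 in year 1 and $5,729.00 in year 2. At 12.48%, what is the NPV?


Formula: NPV = C0 + C1/(1+r) + C2/(1+r)^2
Discount C1: $11,086.00 / (1 + 0.1248) = $9,855.97
Discount C2: $5,729.00 / (1 + 0.1248)^2 = $4,528.23
NPV = -$9,950.00 + $9,855.97 + $4,528.23 = $4,434.20

$4,434.20


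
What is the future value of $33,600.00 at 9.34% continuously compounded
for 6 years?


Formula: FV = P * e^(r*t)
Exponent: r*t = 0.0934 * 6 = 0.5604
e^(0.5604) = 1.751373
FV = $33,600.00 * 1.751373 = $58,846.13

$58,846.13


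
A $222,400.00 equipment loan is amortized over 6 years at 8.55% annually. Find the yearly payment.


Formula: PMT = PV * r / (1 - (1+r)^(-n))
Denominator: 1 - (1 + 0.0855)^(-6) = 0.388747
Numerator: $222,400.00 * 0.0855 = 19015.2
PMT = 19015.2 / 0.388747 = $48,914.08

$48,914.08


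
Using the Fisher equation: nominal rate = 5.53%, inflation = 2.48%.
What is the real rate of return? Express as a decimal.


Formula: (1 + r_real) = (1 + r_nom) / (1 + inflation)
Substituting: (1 + r_real) = 1.0553 / 1.0248
(1 + r_real) = 1.029762
r_real = 1.029762 - 1 = 0.029762

0.029762


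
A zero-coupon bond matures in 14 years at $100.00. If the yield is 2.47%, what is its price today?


Formula: Price = FV / (1 + r)^n
Substituting: Price = $100.00 / (1 + 0.0247)^14
Discount factor: (1.0247)^14 = 1.407195
Price = $100.00 / 1.407195 = $71.06

$71.06


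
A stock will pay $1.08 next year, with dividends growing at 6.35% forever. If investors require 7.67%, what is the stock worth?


Formula: P = D1 / (r - g)
Spread: r - g = 0.0767 - 0.0635 = 0.0132
Substituting: P = $1.08 / 0.0132
P = $81.82

$81.82


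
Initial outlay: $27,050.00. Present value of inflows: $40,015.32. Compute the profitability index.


Formula: PI = PV(cash flows) / initial investment
Substituting: PI = $40,015.32 / $27,050.00
PI = 1.4793

1.4793


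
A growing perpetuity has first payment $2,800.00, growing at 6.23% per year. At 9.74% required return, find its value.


Formula: PV = C / (r - g)
Spread: r - g = 0.0974 - 0.0623 = 0.0351
Substituting: PV = $2,800.00 / 0.0351
PV = $79,772.08

$79,772.08


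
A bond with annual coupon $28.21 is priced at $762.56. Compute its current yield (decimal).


Formula: Current yield = annual coupon / price
Substituting: CY = $28.21 / $762.56
CY = 0.036994

0.036994


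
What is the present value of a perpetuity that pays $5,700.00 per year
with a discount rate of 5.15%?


Formula: PV = C / r
Substituting: PV = $5,700.00 / 0.0515
PV = $110,679.61

$110,679.61


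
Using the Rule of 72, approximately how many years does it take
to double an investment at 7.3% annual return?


Formula: Years ≈ 72 / r
Substituting: Years ≈ 72 / 7.3
Years ≈ 9.9

9.9 years


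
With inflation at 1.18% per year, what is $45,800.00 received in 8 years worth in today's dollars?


Formula: Real value = nominal / (1 + inflation)^years
Price level: (1 + 0.0118)^8 = 1.098392
Real value = $45,800.00 / 1.098392 = $41,697.31

$41,697.31


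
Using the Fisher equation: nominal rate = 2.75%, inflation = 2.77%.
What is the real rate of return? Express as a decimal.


Formula: (1 + r_real) = (1 + r_nom) / (1 + inflation)
Substituting: (1 + r_real) = 1.0275 / 1.0277
(1 + r_real) = 0.999805
r_real = 0.999805 - 1 = -0.000195

-0.000195


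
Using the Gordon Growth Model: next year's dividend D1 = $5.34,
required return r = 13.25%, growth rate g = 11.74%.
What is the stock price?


Formula: P = D1 / (r - g)
Spread: r - g = 0.1325 - 0.1174 = 0.0151
Substituting: P = $5.34 / 0.0151
P = $353.64

$353.64


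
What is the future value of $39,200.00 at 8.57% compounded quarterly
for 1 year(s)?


Formula: FV = P * (1 + r/m)^(m*t)
Period rate: r/m = 0.0857 / 4 = 0.021425
Total periods: m*t = 4 * 1 = 4
Growth factor: (1 + 0.021425)^4 = 1.088494
FV = $39,200.00 * 1.088494 = $42,668.95

$42,668.95


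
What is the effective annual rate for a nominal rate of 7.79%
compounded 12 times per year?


Formula: EAR = (1 + r/m)^m - 1
Period rate: r/m = 0.0779 / 12 = 0.006492
Compounding: (1 + 0.006492)^12 = 1.080742
EAR = 1.080742 - 1 = 0.080742

0.080742


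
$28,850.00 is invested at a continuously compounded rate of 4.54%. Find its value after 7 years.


Formula: FV = P * e^(r*t)
Exponent: r*t = 0.0454 * 7 = 0.3178
e^(0.3178) = 1.374101
FV = $28,850.00 * 1.374101 = $39,642.83

$39,642.83


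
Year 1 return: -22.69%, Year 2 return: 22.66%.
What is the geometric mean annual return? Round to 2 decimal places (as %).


Formula: Geometric mean = ((1+r1)*(1+r2))^(1/2) - 1
Product: (1 + -0.2269) * (1 + 0.2266) = 0.7731 * 1.2266 = 0.948284
Square root: 0.948284^0.5 = 0.973799
Geometric mean = 0.973799 - 1 = -0.026201
As percentage: -2.62%

-2.62%


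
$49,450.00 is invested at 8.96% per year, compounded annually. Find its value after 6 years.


Formula: FV = P * (1 + r)^n
Substituting: FV = $49,450.00 * (1 + 0.0896)^6
Growth factor: (1.0896)^6 = 1.673411
FV = $49,450.00 * 1.673411 = $82,750.16

$82,750.16


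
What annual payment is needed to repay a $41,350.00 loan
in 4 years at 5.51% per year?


Formula: PMT = PV * r / (1 - (1+r)^(-n))
Denominator: 1 - (1 + 0.0551)^(-4) = 0.193089
Numerator: $41,350.00 * 0.0551 = 2278.385
PMT = 2278.385 / 0.193089 = $11,799.65

$11,799.65


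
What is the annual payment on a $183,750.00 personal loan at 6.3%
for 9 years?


Formula: PMT = PV * r / (1 - (1+r)^(-n))
Denominator: 1 - (1 + 0.063)^(-9) = 0.422967
Numerator: $183,750.00 * 0.063 = 11576.25
PMT = 11576.25 / 0.422967 = $27,369.15

$27,369.15


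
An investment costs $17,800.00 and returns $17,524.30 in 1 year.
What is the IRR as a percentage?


Formula: IRR = C1/C0 - 1
Substituting: IRR = $17,524.30 / $17,800.00 - 1
Ratio: 0.984511 - 1 = -0.015489
IRR = -1.5489%

-1.5489%


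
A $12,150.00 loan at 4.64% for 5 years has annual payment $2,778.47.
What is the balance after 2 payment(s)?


Formula: Balance = PV*(1+r)^k - PMT*((1+r)^k - 1)/r
Growth: (1 + 0.0464)^2 = 1.094953
Accumulated factor: ((1+r)^k - 1)/r = 2.0464
Balance = $12,150.00 * 1.094953 - $2,778.47 * 2.0464
Balance = $7,617.82

$7,617.82


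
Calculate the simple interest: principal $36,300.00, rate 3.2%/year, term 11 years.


Formula: I = P * r * t
Substituting: I = $36,300.00 * 0.032 * 11
Step: I = $36,300.00 * 0.352
I = $12,777.60

$12,777.60


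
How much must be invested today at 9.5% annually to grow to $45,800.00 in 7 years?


Formula: PV = FV / (1 + r)^n
Substituting: PV = $45,800.00 / (1 + 0.095)^7
Discount factor: (1.095)^7 = 1.887552
PV = $45,800.00 / 1.887552 = $24,264.24

$24,264.24


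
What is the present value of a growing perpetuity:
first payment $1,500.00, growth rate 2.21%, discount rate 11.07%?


Formula: PV = C / (r - g)
Spread: r - g = 0.1107 - 0.0221 = 0.0886
Substituting: PV = $1,500.00 / 0.0886
PV = $16,930.02

$16,930.02


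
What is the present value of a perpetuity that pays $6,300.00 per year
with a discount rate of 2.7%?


Formula: PV = C / r
Substituting: PV = $6,300.00 / 0.027
PV = $233,333.33

$233,333.33


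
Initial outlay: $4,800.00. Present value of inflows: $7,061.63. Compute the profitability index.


Formula: PI = PV(cash flows) / initial investment
Substituting: PI = $7,061.63 / $4,800.00
PI = 1.4712

1.4712


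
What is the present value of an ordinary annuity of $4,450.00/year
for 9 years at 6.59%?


Formula: PV = PMT * (1 - (1+r)^(-n)) / r
Discount factor: (1 + 0.0659)^(-9) = 0.563056
Bracket: 1 - 0.563056 = 0.436944
PV = $4,450.00 * 0.436944 / 0.0659 = $29,505.30

$29,505.30


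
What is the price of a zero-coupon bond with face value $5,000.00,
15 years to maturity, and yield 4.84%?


Formula: Price = FV / (1 + r)^n
Substituting: Price = $5,000.00 / (1 + 0.0484)^15
Discount factor: (1.0484)^15 = 2.031913
Price = $5,000.00 / 2.031913 = $2,460.73

$2,460.73


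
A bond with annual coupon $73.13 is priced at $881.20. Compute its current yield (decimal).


Formula: Current yield = annual coupon / price
Substituting: CY = $73.13 / $881.20
CY = 0.082989

0.082989


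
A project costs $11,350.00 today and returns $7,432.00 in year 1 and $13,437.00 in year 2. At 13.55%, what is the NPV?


Formula: NPV = C0 + C1/(1+r) + C2/(1+r)^2
Discount C1: $7,432.00 / (1 + 0.1355) = $6,545.13
Discount C2: $13,437.00 / (1 + 0.1355)^2 = $10,421.45
NPV = -$11,350.00 + $6,545.13 + $10,421.45 = $5,616.58

$5,616.58


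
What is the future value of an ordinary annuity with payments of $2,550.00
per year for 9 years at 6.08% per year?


Formula: FV = PMT * ((1+r)^n - 1) / r
Growth factor: (1 + 0.0608)^9 = 1.700989
Numerator: 1.700989 - 1 = 0.700989
FV = $2,550.00 * 0.700989 / 0.0608 = $29,400.05

$29,400.05


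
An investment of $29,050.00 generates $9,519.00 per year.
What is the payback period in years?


Formula: Payback = investment / annual cash flow
Substituting: Payback = $29,050.00 / $9,519.00
Payback = 3.0518 years

3.0518 years


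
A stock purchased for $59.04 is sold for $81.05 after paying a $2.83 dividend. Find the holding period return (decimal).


Formula: HPR = (P1 - P0 + D) / P0
Gain: $81.05 - $59.04 + $2.83 = $24.84
HPR = $24.84 / $59.04 = 0.4207

0.4207


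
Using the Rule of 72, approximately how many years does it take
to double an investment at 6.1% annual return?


Formula: Years ≈ 72 / r
Substituting: Years ≈ 72 / 6.1
Years ≈ 11.8

11.8 years


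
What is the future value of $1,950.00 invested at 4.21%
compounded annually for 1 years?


Formula: FV = P * (1 + r)^n
Substituting: FV = $1,950.00 * (1 + 0.0421)^1
Growth factor: (1.0421)^1 = 1.0421
FV = $1,950.00 * 1.0421 = $2,032.10

$2,032.10


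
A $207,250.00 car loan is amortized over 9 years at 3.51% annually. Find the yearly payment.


Formula: PMT = PV * r / (1 - (1+r)^(-n))
Denominator: 1 - (1 + 0.0351)^(-9) = 0.266907
Numerator: $207,250.00 * 0.0351 = 7274.475
PMT = 7274.475 / 0.266907 = $27,254.74

$27,254.74


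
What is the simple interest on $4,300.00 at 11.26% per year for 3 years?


Formula: I = P * r * t
Substituting: I = $4,300.00 * 0.1126 * 3
Step: I = $4,300.00 * 0.3378
I = $1,452.54

$1,452.54


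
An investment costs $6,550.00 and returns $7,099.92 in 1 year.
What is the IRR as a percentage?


Formula: IRR = C1/C0 - 1
Substituting: IRR = $7,099.92 / $6,550.00 - 1
Ratio: 1.083957 - 1 = 0.083957
IRR = 8.3957%

8.3957%


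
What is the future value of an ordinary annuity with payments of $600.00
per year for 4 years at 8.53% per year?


Formula: FV = PMT * ((1+r)^n - 1) / r
Growth factor: (1 + 0.0853)^4 = 1.387392
Numerator: 1.387392 - 1 = 0.387392
FV = $600.00 * 0.387392 / 0.0853 = $2,724.92

$2,724.92


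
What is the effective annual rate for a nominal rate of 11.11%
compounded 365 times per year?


Formula: EAR = (1 + r/m)^m - 1
Period rate: r/m = 0.1111 / 365 = 0.000304
Compounding: (1 + 0.000304)^365 = 1.117488
EAR = 1.117488 - 1 = 0.117488

0.117488


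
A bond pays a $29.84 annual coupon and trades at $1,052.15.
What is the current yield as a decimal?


Formula: Current yield = annual coupon / price
Substituting: CY = $29.84 / $1,052.15
CY = 0.028361

0.028361


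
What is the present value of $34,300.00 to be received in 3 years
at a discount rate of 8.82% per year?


Formula: PV = FV / (1 + r)^n
Substituting: PV = $34,300.00 / (1 + 0.0882)^3
Discount factor: (1.0882)^3 = 1.288624
PV = $34,300.00 / 1.288624 = $26,617.54

$26,617.54


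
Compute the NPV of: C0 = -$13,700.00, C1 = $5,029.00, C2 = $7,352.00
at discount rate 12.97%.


Formula: NPV = C0 + C1/(1+r) + C2/(1+r)^2
Discount C1: $5,029.00 / (1 + 0.1297) = $4,451.62
Discount C2: $7,352.00 / (1 + 0.1297)^2 = $5,760.75
NPV = -$13,700.00 + $4,451.62 + $5,760.75 = -$3,487.62

-$3,487.62


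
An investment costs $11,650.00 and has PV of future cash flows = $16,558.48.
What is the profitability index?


Formula: PI = PV(cash flows) / initial investment
Substituting: PI = $16,558.48 / $11,650.00
PI = 1.4213

1.4213


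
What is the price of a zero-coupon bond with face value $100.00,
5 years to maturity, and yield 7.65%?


Formula: Price = FV / (1 + r)^n
Substituting: Price = $100.00 / (1 + 0.0765)^5
Discount factor: (1.0765)^5 = 1.445673
Price = $100.00 / 1.445673 = $69.17

$69.17


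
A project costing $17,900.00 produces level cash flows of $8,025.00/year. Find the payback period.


Formula: Payback = investment / annual cash flow
Substituting: Payback = $17,900.00 / $8,025.00
Payback = 2.2305 years

2.2305 years


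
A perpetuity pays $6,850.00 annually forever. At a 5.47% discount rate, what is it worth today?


Formula: PV = C / r
Substituting: PV = $6,850.00 / 0.0547
PV = $125,228.52

$125,228.52


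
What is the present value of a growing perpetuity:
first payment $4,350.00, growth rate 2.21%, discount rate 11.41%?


Formula: PV = C / (r - g)
Spread: r - g = 0.1141 - 0.0221 = 0.092
Substituting: PV = $4,350.00 / 0.092
PV = $47,282.61

$47,282.61


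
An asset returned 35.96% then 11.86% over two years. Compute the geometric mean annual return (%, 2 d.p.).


Formula: Geometric mean = ((1+r1)*(1+r2))^(1/2) - 1
Product: (1 + 0.3596) * (1 + 0.1186) = 1.3596 * 1.1186 = 1.520849
Square root: 1.520849^0.5 = 1.233227
Geometric mean = 1.233227 - 1 = 0.233227
As percentage: 23.32%

23.32%


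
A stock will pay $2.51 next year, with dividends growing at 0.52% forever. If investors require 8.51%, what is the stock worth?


Formula: P = D1 / (r - g)
Spread: r - g = 0.0851 - 0.0052 = 0.0799
Substituting: P = $2.51 / 0.0799
P = $31.41

$31.41


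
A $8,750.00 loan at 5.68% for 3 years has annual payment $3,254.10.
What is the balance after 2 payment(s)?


Formula: Balance = PV*(1+r)^k - PMT*((1+r)^k - 1)/r
Growth: (1 + 0.0568)^2 = 1.116826
Accumulated factor: ((1+r)^k - 1)/r = 2.0568
Balance = $8,750.00 * 1.116826 - $3,254.10 * 2.0568
Balance = $3,079.20

$3,079.20


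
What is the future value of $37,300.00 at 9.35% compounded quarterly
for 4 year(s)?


Formula: FV = P * (1 + r/m)^(m*t)
Period rate: r/m = 0.0935 / 4 = 0.023375
Total periods: m*t = 4 * 4 = 16
Growth factor: (1 + 0.023375)^16 = 1.447294
FV = $37,300.00 * 1.447294 = $53,984.08

$53,984.08


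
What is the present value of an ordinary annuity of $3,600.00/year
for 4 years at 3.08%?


Formula: PV = PMT * (1 - (1+r)^(-n)) / r
Discount factor: (1 + 0.0308)^(-4) = 0.885732
Bracket: 1 - 0.885732 = 0.114268
PV = $3,600.00 * 0.114268 / 0.0308 = $13,355.99

$13,355.99


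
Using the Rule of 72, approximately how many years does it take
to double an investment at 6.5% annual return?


Formula: Years ≈ 72 / r
Substituting: Years ≈ 72 / 6.5
Years ≈ 11.1

11.1 years


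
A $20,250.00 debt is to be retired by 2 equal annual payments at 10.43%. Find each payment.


Formula: PMT = PV * r / (1 - (1+r)^(-n))
Denominator: 1 - (1 + 0.1043)^(-2) = 0.179977
Numerator: $20,250.00 * 0.1043 = 2112.075
PMT = 2112.075 / 0.179977 = $11,735.23

$11,735.23


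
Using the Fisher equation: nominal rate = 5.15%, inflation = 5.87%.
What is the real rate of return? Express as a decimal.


Formula: (1 + r_real) = (1 + r_nom) / (1 + inflation)
Substituting: (1 + r_real) = 1.0515 / 1.0587
(1 + r_real) = 0.993199
r_real = 0.993199 - 1 = -0.006801

-0.006801


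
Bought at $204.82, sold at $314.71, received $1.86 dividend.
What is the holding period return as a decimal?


Formula: HPR = (P1 - P0 + D) / P0
Gain: $314.71 - $204.82 + $1.86 = $111.75
HPR = $111.75 / $204.82 = 0.5456

0.5456


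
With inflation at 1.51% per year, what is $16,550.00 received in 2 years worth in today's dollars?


Formula: Real value = nominal / (1 + inflation)^years
Price level: (1 + 0.0151)^2 = 1.030428
Real value = $16,550.00 / 1.030428 = $16,061.29

$16,061.29


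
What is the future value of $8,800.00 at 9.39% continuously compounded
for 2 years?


Formula: FV = P * e^(r*t)
Exponent: r*t = 0.0939 * 2 = 0.1878
e^(0.1878) = 1.206592
FV = $8,800.00 * 1.206592 = $10,618.01

$10,618.01


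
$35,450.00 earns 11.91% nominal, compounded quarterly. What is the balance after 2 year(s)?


Formula: FV = P * (1 + r/m)^(m*t)
Period rate: r/m = 0.1191 / 4 = 0.029775
Total periods: m*t = 4 * 2 = 8
Growth factor: (1 + 0.029775)^8 = 1.264558
FV = $35,450.00 * 1.264558 = $44,828.58

$44,828.58


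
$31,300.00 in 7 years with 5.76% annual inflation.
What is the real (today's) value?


Formula: Real value = nominal / (1 + inflation)^years
Price level: (1 + 0.0576)^7 = 1.47996
Real value = $31,300.00 / 1.47996 = $21,149.21

$21,149.21


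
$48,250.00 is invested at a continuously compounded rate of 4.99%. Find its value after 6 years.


Formula: FV = P * e^(r*t)
Exponent: r*t = 0.0499 * 6 = 0.2994
e^(0.2994) = 1.349049
FV = $48,250.00 * 1.349049 = $65,091.62

$65,091.62


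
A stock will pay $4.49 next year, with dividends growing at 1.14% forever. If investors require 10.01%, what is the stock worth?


Formula: P = D1 / (r - g)
Spread: r - g = 0.1001 - 0.0114 = 0.0887
Substituting: P = $4.49 / 0.0887
P = $50.62

$50.62


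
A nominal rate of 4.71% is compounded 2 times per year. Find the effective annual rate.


Formula: EAR = (1 + r/m)^m - 1
Period rate: r/m = 0.0471 / 2 = 0.02355
Compounding: (1 + 0.02355)^2 = 1.047655
EAR = 1.047655 - 1 = 0.047655

0.047655


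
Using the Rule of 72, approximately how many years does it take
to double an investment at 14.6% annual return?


Formula: Years ≈ 72 / r
Substituting: Years ≈ 72 / 14.6
Years ≈ 4.9

4.9 years


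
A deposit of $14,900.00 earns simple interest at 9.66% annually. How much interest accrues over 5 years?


Formula: I = P * r * t
Substituting: I = $14,900.00 * 0.0966 * 5
Step: I = $14,900.00 * 0.483
I = $7,196.70

$7,196.70


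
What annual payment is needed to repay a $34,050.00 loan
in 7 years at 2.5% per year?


Formula: PMT = PV * r / (1 - (1+r)^(-n))
Denominator: 1 - (1 + 0.025)^(-7) = 0.158735
Numerator: $34,050.00 * 0.025 = 851.25
PMT = 851.25 / 0.158735 = $5,362.72

$5,362.72


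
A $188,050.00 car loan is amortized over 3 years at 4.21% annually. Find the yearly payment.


Formula: PMT = PV * r / (1 - (1+r)^(-n))
Denominator: 1 - (1 + 0.0421)^(-3) = 0.116367
Numerator: $188,050.00 * 0.0421 = 7916.905
PMT = 7916.905 / 0.116367 = $68,033.80

$68,033.80


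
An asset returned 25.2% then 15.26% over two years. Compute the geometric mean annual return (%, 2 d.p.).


Formula: Geometric mean = ((1+r1)*(1+r2))^(1/2) - 1
Product: (1 + 0.252) * (1 + 0.1526) = 1.252 * 1.1526 = 1.443055
Square root: 1.443055^0.5 = 1.201272
Geometric mean = 1.201272 - 1 = 0.201272
As percentage: 20.13%

20.13%


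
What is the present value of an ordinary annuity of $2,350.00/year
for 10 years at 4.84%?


Formula: PV = PMT * (1 - (1+r)^(-n)) / r
Discount factor: (1 + 0.0484)^(-10) = 0.623347
Bracket: 1 - 0.623347 = 0.376653
PV = $2,350.00 * 0.376653 / 0.0484 = $18,287.90

$18,287.90


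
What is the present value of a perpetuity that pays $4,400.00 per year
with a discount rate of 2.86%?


Formula: PV = C / r
Substituting: PV = $4,400.00 / 0.0286
PV = $153,846.15

$153,846.15


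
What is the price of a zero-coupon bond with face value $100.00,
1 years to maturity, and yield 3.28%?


Formula: Price = FV / (1 + r)^n
Substituting: Price = $100.00 / (1 + 0.0328)^1
Discount factor: (1.0328)^1 = 1.0328
Price = $100.00 / 1.0328 = $96.82

$96.82


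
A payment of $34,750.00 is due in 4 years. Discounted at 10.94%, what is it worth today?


Formula: PV = FV / (1 + r)^n
Substituting: PV = $34,750.00 / (1 + 0.1094)^4
Discount factor: (1.1094)^4 = 1.514791
PV = $34,750.00 / 1.514791 = $22,940.46

$22,940.46


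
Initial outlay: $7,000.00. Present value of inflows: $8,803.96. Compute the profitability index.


Formula: PI = PV(cash flows) / initial investment
Substituting: PI = $8,803.96 / $7,000.00
PI = 1.2577

1.2577


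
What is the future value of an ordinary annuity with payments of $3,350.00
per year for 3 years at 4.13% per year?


Formula: FV = PMT * ((1+r)^n - 1) / r
Growth factor: (1 + 0.0413)^3 = 1.129088
Numerator: 1.129088 - 1 = 0.129088
FV = $3,350.00 * 0.129088 / 0.0413 = $10,470.78

$10,470.78


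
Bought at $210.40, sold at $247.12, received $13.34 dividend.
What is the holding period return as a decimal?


Formula: HPR = (P1 - P0 + D) / P0
Gain: $247.12 - $210.40 + $13.34 = $50.06
HPR = $50.06 / $210.40 = 0.2379

0.2379


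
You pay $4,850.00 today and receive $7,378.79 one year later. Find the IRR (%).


Formula: IRR = C1/C0 - 1
Substituting: IRR = $7,378.79 / $4,850.00 - 1
Ratio: 1.5214 - 1 = 0.5214
IRR = 52.14%

52.14%


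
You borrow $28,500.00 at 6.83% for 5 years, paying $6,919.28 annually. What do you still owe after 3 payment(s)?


Formula: Balance = PV*(1+r)^k - PMT*((1+r)^k - 1)/r
Growth: (1 + 0.0683)^3 = 1.219213
Accumulated factor: ((1+r)^k - 1)/r = 3.209565
Balance = $28,500.00 * 1.219213 - $6,919.28 * 3.209565
Balance = $12,539.70

$12,539.70


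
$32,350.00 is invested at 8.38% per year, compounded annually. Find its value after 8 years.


Formula: FV = P * (1 + r)^n
Substituting: FV = $32,350.00 * (1 + 0.0838)^8
Growth factor: (1.0838)^8 = 1.903677
FV = $32,350.00 * 1.903677 = $61,583.94

$61,583.94


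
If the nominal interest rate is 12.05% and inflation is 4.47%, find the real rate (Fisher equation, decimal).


Formula: (1 + r_real) = (1 + r_nom) / (1 + inflation)
Substituting: (1 + r_real) = 1.1205 / 1.0447
(1 + r_real) = 1.072557
r_real = 1.072557 - 1 = 0.072557

0.072557


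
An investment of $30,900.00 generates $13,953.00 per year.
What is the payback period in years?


Formula: Payback = investment / annual cash flow
Substituting: Payback = $30,900.00 / $13,953.00
Payback = 2.2146 years

2.2146 years


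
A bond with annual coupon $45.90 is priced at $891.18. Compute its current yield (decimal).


Formula: Current yield = annual coupon / price
Substituting: CY = $45.90 / $891.18
CY = 0.051505

0.051505


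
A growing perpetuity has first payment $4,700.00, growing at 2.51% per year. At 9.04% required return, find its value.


Formula: PV = C / (r - g)
Spread: r - g = 0.0904 - 0.0251 = 0.0653
Substituting: PV = $4,700.00 / 0.0653
PV = $71,975.50

$71,975.50


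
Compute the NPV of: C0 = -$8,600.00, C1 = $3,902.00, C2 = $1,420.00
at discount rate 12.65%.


Formula: NPV = C0 + C1/(1+r) + C2/(1+r)^2
Discount C1: $3,902.00 / (1 + 0.1265) = $3,463.83
Discount C2: $1,420.00 / (1 + 0.1265)^2 = $1,118.99
NPV = -$8,600.00 + $3,463.83 + $1,118.99 = -$4,017.18

-$4,017.18


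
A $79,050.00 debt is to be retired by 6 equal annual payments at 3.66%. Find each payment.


Formula: PMT = PV * r / (1 - (1+r)^(-n))
Denominator: 1 - (1 + 0.0366)^(-6) = 0.194004
Numerator: $79,050.00 * 0.0366 = 2893.23
PMT = 2893.23 / 0.194004 = $14,913.23

$14,913.23


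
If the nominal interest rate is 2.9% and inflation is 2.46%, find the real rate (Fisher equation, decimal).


Formula: (1 + r_real) = (1 + r_nom) / (1 + inflation)
Substituting: (1 + r_real) = 1.029 / 1.0246
(1 + r_real) = 1.004294
r_real = 1.004294 - 1 = 0.004294

0.004294


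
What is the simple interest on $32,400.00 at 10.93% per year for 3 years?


Formula: I = P * r * t
Substituting: I = $32,400.00 * 0.1093 * 3
Step: I = $32,400.00 * 0.3279
I = $10,623.96

$10,623.96


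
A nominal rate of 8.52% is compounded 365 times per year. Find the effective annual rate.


Formula: EAR = (1 + r/m)^m - 1
Period rate: r/m = 0.0852 / 365 = 0.000233
Compounding: (1 + 0.000233)^365 = 1.088924
EAR = 1.088924 - 1 = 0.088924

0.088924


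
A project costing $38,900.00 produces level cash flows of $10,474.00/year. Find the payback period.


Formula: Payback = investment / annual cash flow
Substituting: Payback = $38,900.00 / $10,474.00
Payback = 3.714 years

3.714 years


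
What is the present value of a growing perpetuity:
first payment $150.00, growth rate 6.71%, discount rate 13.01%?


Formula: PV = C / (r - g)
Spread: r - g = 0.1301 - 0.0671 = 0.063
Substituting: PV = $150.00 / 0.063
PV = $2,380.95

$2,380.95


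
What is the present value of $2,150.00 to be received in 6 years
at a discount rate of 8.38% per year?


Formula: PV = FV / (1 + r)^n
Substituting: PV = $2,150.00 / (1 + 0.0838)^6
Discount factor: (1.0838)^6 = 1.620671
PV = $2,150.00 / 1.620671 = $1,326.61

$1,326.61


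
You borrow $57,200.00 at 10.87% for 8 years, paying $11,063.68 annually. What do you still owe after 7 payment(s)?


Formula: Balance = PV*(1+r)^k - PMT*((1+r)^k - 1)/r
Growth: (1 + 0.1087)^7 = 2.059199
Accumulated factor: ((1+r)^k - 1)/r = 9.744242
Balance = $57,200.00 * 2.059199 - $11,063.68 * 9.744242
Balance = $9,979.02

$9,979.02


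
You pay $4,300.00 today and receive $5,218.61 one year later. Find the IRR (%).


Formula: IRR = C1/C0 - 1
Substituting: IRR = $5,218.61 / $4,300.00 - 1
Ratio: 1.21363 - 1 = 0.21363
IRR = 21.363%

21.363%


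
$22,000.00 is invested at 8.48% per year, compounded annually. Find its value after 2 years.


Formula: FV = P * (1 + r)^n
Substituting: FV = $22,000.00 * (1 + 0.0848)^2
Growth factor: (1.0848)^2 = 1.176791
FV = $22,000.00 * 1.176791 = $25,889.40

$25,889.40


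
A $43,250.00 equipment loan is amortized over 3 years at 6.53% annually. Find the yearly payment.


Formula: PMT = PV * r / (1 - (1+r)^(-n))
Denominator: 1 - (1 + 0.0653)^(-3) = 0.17285
Numerator: $43,250.00 * 0.0653 = 2824.225
PMT = 2824.225 / 0.17285 = $16,339.16

$16,339.16


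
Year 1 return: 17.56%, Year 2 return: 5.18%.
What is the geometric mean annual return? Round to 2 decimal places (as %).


Formula: Geometric mean = ((1+r1)*(1+r2))^(1/2) - 1
Product: (1 + 0.1756) * (1 + 0.0518) = 1.1756 * 1.0518 = 1.236496
Square root: 1.236496^0.5 = 1.111978
Geometric mean = 1.111978 - 1 = 0.111978
As percentage: 11.20%

11.20%


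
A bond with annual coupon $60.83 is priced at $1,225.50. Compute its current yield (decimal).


Formula: Current yield = annual coupon / price
Substituting: CY = $60.83 / $1,225.50
CY = 0.049637

0.049637


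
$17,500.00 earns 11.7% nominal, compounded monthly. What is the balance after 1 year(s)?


Formula: FV = P * (1 + r/m)^(m*t)
Period rate: r/m = 0.117 / 12 = 0.00975
Total periods: m*t = 12 * 1 = 12
Growth factor: (1 + 0.00975)^12 = 1.123483
FV = $17,500.00 * 1.123483 = $19,660.95

$19,660.95


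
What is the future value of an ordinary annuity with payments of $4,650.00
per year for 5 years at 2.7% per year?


Formula: FV = PMT * ((1+r)^n - 1) / r
Growth factor: (1 + 0.027)^5 = 1.14249
Numerator: 1.14249 - 1 = 0.14249
FV = $4,650.00 * 0.14249 / 0.027 = $24,539.86

$24,539.86


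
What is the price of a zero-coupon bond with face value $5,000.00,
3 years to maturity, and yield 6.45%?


Formula: Price = FV / (1 + r)^n
Substituting: Price = $5,000.00 / (1 + 0.0645)^3
Discount factor: (1.0645)^3 = 1.206249
Price = $5,000.00 / 1.206249 = $4,145.08

$4,145.08


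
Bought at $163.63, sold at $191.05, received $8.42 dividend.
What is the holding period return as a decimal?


Formula: HPR = (P1 - P0 + D) / P0
Gain: $191.05 - $163.63 + $8.42 = $35.84
HPR = $35.84 / $163.63 = 0.219

0.219


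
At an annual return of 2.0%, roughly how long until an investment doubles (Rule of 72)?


Formula: Years ≈ 72 / r
Substituting: Years ≈ 72 / 2.0
Years ≈ 36.0

36.0 years


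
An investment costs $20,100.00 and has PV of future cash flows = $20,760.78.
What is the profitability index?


Formula: PI = PV(cash flows) / initial investment
Substituting: PI = $20,760.78 / $20,100.00
PI = 1.0329

1.0329


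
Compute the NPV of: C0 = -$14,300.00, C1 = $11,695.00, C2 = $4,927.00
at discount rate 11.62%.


Formula: NPV = C0 + C1/(1+r) + C2/(1+r)^2
Discount C1: $11,695.00 / (1 + 0.1162) = $10,477.51
Discount C2: $4,927.00 / (1 + 0.1162)^2 = $3,954.56
NPV = -$14,300.00 + $10,477.51 + $3,954.56 = $132.08

$132.08


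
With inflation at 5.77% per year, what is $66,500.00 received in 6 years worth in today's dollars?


Formula: Real value = nominal / (1 + inflation)^years
Price level: (1 + 0.0577)^6 = 1.400151
Real value = $66,500.00 / 1.400151 = $47,494.86

$47,494.86


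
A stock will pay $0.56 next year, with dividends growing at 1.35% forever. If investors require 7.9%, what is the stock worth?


Formula: P = D1 / (r - g)
Spread: r - g = 0.079 - 0.0135 = 0.0655
Substituting: P = $0.56 / 0.0655
P = $8.55

$8.55


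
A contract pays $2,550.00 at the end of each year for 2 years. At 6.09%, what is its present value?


Formula: PV = PMT * (1 - (1+r)^(-n)) / r
Discount factor: (1 + 0.0609)^(-2) = 0.888487
Bracket: 1 - 0.888487 = 0.111513
PV = $2,550.00 * 0.111513 / 0.0609 = $4,669.26

$4,669.26


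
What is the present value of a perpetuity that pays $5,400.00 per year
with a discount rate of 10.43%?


Formula: PV = C / r
Substituting: PV = $5,400.00 / 0.1043
PV = $51,773.73

$51,773.73


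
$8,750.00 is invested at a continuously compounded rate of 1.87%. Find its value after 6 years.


Formula: FV = P * e^(r*t)
Exponent: r*t = 0.0187 * 6 = 0.1122
e^(0.1122) = 1.118737
FV = $8,750.00 * 1.118737 = $9,788.95

$9,788.95


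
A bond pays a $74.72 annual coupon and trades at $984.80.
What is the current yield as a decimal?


Formula: Current yield = annual coupon / price
Substituting: CY = $74.72 / $984.80
CY = 0.075873

0.075873


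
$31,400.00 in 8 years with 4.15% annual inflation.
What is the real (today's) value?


Formula: Real value = nominal / (1 + inflation)^years
Price level: (1 + 0.0415)^8 = 1.38444
Real value = $31,400.00 / 1.38444 = $22,680.65

$22,680.65


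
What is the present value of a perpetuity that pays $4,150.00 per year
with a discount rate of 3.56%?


Formula: PV = C / r
Substituting: PV = $4,150.00 / 0.0356
PV = $116,573.03

$116,573.03


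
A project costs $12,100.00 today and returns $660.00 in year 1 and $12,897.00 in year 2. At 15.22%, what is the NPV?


Formula: NPV = C0 + C1/(1+r) + C2/(1+r)^2
Discount C1: $660.00 / (1 + 0.1522) = $572.82
Discount C2: $12,897.00 / (1 + 0.1522)^2 = $9,714.78
NPV = -$12,100.00 + $572.82 + $9,714.78 = -$1,812.40

-$1,812.40
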